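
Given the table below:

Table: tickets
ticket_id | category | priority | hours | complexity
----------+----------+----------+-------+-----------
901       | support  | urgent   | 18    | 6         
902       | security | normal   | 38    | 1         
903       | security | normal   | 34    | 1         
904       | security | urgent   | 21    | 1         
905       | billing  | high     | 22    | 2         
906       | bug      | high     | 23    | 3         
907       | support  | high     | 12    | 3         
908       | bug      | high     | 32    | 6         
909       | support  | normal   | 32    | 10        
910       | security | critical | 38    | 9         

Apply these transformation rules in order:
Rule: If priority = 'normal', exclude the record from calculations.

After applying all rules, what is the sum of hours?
166

Step 1: Identify records where priority = 'normal'
Step 2: The excluded records sum to 104
Step 3: Original total hours = 270
Step 4: Remaining total = 270 - 104 = 166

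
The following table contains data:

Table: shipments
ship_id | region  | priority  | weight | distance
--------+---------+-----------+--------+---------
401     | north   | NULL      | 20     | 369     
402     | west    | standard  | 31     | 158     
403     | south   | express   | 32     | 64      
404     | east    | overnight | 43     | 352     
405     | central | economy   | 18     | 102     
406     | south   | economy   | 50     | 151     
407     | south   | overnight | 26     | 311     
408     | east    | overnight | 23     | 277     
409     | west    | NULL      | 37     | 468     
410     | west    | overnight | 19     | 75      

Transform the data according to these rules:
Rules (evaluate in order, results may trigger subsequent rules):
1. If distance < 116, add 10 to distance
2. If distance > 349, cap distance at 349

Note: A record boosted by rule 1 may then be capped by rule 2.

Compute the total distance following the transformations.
2215

Step 1: Apply rule 1 to records with distance < 116
  - 3 records get bonus of 10
  - Of these, 0 records then exceed 349 and get capped
Step 2: Apply rule 2 to records with distance > 349
  - 3 records (original) are capped
Step 3: Calculate final sum = 2215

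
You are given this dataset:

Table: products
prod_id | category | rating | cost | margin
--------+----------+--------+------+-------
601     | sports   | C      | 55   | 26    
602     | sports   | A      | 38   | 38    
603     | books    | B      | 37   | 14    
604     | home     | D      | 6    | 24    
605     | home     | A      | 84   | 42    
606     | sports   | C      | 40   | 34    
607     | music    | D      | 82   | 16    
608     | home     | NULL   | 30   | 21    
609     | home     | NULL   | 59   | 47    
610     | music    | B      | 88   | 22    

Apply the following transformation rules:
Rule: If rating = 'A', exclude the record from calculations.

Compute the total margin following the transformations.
204

Step 1: Identify records where rating = 'A'
Step 2: The excluded records sum to 80
Step 3: Original total margin = 284
Step 4: Remaining total = 284 - 80 = 204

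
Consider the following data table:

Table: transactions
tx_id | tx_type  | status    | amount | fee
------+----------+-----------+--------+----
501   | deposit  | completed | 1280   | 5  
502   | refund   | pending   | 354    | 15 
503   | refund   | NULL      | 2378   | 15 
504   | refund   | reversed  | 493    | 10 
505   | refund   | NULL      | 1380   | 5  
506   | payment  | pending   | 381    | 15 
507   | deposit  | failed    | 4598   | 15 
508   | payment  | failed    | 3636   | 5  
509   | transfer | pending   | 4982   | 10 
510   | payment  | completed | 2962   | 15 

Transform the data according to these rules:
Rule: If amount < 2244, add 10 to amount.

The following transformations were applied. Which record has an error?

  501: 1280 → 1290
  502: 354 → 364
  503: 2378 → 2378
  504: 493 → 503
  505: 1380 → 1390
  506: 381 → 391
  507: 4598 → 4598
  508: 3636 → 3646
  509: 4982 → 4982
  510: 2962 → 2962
Record 508 has an error. The correct transformed value should be 3636, not 3646.

Step 1: Check each record against the rule
Step 2: Record 508 has amount = 3636
Step 3: Since 3636 >= 2244, the bonus should not have been applied
Step 4: Correct value = 3636, but claimed value = 3646
Conclusion: Record 508 has the error.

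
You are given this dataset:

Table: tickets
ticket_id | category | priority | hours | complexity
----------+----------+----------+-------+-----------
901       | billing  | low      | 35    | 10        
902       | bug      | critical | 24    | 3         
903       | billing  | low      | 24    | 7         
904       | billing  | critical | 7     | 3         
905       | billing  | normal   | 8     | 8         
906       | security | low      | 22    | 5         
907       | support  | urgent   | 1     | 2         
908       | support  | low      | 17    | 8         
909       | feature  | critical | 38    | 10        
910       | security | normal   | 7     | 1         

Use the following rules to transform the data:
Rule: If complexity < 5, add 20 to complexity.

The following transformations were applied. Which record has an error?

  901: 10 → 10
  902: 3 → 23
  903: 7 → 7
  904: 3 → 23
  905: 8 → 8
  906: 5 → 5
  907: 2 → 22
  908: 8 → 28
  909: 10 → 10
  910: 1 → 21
Record 908 has an error. The correct transformed value should be 8, not 28.

Step 1: Check each record against the rule
Step 2: Record 908 has complexity = 8
Step 3: Since 8 >= 5, the bonus should not have been applied
Step 4: Correct value = 8, but claimed value = 28
Conclusion: Record 908 has the error.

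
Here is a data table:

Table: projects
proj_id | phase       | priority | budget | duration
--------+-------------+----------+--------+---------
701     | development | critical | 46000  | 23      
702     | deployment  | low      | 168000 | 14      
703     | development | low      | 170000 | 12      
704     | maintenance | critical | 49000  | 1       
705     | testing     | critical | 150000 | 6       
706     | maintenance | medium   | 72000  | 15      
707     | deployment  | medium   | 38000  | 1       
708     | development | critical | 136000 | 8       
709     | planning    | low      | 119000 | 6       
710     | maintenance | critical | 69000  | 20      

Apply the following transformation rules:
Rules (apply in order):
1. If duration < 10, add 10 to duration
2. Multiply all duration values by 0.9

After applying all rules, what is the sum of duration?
140.4

Step 1: Apply Rule 1 - Add 10 to records with duration < 10
  - 5 records affected: 22 + (5 × 10) = 72
  - Unaffected records: 84
  - Sum after Rule 1: 156
Step 2: Apply Rule 2 - Multiply all by 0.9
  - 156 × 0.9 = 140.4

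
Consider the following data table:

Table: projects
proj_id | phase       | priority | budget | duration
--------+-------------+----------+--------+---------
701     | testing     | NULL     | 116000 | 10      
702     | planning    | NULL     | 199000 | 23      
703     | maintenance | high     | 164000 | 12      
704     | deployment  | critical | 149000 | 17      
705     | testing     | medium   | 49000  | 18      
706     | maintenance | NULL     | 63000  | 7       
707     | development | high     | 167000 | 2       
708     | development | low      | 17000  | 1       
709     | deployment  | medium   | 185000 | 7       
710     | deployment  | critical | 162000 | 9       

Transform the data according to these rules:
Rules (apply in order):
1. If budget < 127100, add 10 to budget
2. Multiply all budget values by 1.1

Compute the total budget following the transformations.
1398144.0

Step 1: Apply Rule 1 - Add 10 to records with budget < 127100
  - 4 records affected: 245000 + (4 × 10) = 245040
  - Unaffected records: 1026000
  - Sum after Rule 1: 1271040
Step 2: Apply Rule 2 - Multiply all by 1.1
  - 1271040 × 1.1 = 1398144.0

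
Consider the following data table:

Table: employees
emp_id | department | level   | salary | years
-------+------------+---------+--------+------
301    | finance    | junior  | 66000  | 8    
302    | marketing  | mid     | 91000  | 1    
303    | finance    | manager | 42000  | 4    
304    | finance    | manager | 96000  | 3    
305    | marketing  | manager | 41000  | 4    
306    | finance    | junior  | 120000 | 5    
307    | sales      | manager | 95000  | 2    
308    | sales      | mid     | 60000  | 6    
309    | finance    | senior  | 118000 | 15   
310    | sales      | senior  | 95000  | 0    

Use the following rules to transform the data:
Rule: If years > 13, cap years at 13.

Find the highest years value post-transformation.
13

Step 1: Original maximum years = 15
Step 2: Apply cap at 13
Step 3: 1 records had years > 13 and were capped
Step 4: Maximum after transformation = 13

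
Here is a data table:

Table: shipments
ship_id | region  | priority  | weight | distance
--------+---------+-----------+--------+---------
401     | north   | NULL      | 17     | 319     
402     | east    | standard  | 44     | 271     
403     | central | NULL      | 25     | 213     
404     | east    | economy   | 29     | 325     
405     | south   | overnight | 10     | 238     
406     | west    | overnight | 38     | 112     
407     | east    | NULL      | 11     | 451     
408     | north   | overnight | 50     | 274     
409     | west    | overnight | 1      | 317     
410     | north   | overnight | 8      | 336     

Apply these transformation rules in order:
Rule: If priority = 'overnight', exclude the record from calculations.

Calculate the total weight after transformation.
126

Step 1: Identify records where priority = 'overnight'
Step 2: The excluded records sum to 107
Step 3: Original total weight = 233
Step 4: Remaining total = 233 - 107 = 126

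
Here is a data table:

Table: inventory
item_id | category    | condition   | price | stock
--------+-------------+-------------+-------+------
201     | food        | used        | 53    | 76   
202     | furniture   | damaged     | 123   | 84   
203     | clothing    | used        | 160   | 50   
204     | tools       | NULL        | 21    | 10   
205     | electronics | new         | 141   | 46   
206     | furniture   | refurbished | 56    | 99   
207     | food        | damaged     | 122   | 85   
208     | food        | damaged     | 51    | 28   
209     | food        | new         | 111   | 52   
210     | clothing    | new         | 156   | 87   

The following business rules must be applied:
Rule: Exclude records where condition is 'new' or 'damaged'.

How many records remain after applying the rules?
4

Step 1: Count records to exclude
  - 3 (new) + 3 (damaged) = 6 records
Step 2: Total records: 10
Step 3: Remaining = 10 - 6 = 4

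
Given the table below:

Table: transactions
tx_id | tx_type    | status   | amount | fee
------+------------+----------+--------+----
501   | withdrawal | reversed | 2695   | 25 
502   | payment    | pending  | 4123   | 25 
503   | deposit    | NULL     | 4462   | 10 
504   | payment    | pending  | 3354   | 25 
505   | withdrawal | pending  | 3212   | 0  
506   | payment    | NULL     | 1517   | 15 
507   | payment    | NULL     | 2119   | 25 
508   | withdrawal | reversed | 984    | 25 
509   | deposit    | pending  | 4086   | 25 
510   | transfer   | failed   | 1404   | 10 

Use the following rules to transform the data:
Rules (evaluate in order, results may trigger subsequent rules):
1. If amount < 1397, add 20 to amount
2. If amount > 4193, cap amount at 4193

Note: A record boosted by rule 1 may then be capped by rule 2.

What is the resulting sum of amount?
27707

Step 1: Apply rule 1 to records with amount < 1397
  - 1 records get bonus of 20
  - Of these, 0 records then exceed 4193 and get capped
Step 2: Apply rule 2 to records with amount > 4193
  - 1 records (original) are capped
Step 3: Calculate final sum = 27707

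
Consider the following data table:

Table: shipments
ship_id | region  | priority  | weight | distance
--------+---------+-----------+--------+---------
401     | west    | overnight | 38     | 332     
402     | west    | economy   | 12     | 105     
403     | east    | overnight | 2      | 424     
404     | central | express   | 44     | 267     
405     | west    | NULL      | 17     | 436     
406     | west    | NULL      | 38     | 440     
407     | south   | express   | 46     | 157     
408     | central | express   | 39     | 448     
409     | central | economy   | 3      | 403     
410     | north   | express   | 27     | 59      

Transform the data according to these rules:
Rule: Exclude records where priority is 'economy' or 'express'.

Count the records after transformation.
4

Step 1: Count records to exclude
  - 2 (economy) + 4 (express) = 6 records
Step 2: Total records: 10
Step 3: Remaining = 10 - 6 = 4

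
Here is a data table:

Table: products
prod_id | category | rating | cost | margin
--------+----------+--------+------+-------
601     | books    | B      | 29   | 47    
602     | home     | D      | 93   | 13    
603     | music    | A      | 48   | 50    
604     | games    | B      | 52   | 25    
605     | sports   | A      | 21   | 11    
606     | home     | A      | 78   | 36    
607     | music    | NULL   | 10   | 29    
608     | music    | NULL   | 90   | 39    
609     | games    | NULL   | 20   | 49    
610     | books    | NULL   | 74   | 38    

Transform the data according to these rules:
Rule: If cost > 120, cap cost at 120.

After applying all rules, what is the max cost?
93

Step 1: Original maximum cost = 93
Step 2: Check cap of 120 against maximum
Step 3: No records exceed the cap (max 93 <= cap 120), so no capping applies
Step 4: Maximum after transformation = 93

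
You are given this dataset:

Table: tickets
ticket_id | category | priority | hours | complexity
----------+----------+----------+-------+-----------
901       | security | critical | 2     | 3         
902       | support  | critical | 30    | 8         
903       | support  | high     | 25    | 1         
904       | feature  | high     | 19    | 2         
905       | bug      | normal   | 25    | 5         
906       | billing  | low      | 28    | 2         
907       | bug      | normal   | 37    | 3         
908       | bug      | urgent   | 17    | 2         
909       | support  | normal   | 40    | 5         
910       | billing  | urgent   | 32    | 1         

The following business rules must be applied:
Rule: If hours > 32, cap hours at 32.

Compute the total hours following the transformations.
242

Step 1: 2 records have hours > 32
Step 2: These records originally summed to 77
Step 3: After capping: 2 × 32 = 64
Step 4: Unaffected records sum: 178
Step 5: Final sum = 64 + 178 = 242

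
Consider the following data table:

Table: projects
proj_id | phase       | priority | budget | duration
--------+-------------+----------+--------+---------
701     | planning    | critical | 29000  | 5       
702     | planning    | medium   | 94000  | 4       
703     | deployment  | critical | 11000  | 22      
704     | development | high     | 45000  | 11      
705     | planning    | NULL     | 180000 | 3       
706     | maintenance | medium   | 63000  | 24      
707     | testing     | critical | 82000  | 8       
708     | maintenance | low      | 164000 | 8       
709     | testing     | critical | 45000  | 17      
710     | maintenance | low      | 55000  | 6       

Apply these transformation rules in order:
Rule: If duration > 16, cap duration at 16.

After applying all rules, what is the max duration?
16

Step 1: Original maximum duration = 24
Step 2: Apply cap at 16
Step 3: 3 records had duration > 16 and were capped
Step 4: Maximum after transformation = 16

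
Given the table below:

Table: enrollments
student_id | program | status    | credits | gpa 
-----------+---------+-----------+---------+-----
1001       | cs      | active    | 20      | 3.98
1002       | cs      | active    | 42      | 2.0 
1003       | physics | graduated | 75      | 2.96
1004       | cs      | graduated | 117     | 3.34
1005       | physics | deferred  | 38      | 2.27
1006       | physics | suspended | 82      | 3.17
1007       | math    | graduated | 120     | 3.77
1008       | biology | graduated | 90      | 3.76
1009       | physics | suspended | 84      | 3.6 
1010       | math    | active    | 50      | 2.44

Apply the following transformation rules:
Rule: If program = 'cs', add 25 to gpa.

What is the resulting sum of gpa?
106.29

Step 1: Count records where program = 'cs': 3
Step 2: Total bonus added: 3 × 25 = 75
Step 3: Original sum of gpa: 31.29
Step 4: Final sum = 31.29 + 75 = 106.29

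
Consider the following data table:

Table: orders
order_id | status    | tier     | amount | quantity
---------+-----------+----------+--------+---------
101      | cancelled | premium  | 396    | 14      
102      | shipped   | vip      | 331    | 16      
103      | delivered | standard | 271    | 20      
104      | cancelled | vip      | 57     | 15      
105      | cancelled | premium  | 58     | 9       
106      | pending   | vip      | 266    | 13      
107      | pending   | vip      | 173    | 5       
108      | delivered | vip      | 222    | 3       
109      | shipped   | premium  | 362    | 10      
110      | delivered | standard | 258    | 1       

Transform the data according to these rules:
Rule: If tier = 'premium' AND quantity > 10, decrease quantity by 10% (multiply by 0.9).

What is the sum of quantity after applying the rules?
104.6

Step 1: Find records where tier = 'premium' AND quantity > 10
Step 2: 1 records match, summing to 14
Step 3: After multiplier: 14 × 0.9 = 12.6
Step 4: Unaffected records sum: 92
Step 5: Final sum = 12.6 + 92 = 104.6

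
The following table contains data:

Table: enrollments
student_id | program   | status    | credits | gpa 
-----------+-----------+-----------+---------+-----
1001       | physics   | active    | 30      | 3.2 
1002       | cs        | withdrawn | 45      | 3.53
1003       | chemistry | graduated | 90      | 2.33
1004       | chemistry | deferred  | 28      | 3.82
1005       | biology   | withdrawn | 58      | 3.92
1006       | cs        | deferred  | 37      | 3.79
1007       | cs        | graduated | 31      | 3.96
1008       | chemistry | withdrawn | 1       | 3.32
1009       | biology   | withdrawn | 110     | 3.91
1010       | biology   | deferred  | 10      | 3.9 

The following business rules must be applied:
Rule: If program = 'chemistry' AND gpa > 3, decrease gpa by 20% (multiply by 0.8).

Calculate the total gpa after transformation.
34.25

Step 1: Find records where program = 'chemistry' AND gpa > 3
Step 2: 2 records match, summing to 7.14
Step 3: After multiplier: 7.14 × 0.8 = 5.71
Step 4: Unaffected records sum: 28.54
Step 5: Final sum = 5.71 + 28.54 = 34.25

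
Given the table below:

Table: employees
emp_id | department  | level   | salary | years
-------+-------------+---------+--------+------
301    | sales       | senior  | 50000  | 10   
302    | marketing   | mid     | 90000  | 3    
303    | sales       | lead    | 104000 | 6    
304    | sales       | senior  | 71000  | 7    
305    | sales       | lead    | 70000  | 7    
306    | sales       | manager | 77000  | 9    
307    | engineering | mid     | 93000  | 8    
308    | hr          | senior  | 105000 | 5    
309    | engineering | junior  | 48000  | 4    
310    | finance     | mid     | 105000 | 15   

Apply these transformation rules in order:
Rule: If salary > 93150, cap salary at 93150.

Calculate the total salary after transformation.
778450

Step 1: 3 records have salary > 93150
Step 2: These records originally summed to 314000
Step 3: After capping: 3 × 93150 = 279450
Step 4: Unaffected records sum: 499000
Step 5: Final sum = 279450 + 499000 = 778450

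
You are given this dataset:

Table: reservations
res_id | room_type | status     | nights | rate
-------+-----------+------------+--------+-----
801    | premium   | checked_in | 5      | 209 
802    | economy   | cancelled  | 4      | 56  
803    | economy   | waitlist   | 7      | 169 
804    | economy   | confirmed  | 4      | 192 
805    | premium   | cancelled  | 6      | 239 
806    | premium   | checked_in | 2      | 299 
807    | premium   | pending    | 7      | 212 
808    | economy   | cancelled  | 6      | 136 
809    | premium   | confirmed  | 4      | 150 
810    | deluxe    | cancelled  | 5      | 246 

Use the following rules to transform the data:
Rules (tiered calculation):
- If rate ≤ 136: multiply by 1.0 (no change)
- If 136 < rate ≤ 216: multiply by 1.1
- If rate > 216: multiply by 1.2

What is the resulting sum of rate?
2158.0

Step 1: Tier 1 (rate ≤ 136): 2 records, sum = 192 × 1.0 = 192.0
Step 2: Tier 2 (136 < rate ≤ 216): 5 records, sum = 932 × 1.1 = 1025.2
Step 3: Tier 3 (rate > 216): 3 records, sum = 784 × 1.2 = 940.8
Step 4: Final sum = 192.0 + 1025.2 + 940.8 = 2158.0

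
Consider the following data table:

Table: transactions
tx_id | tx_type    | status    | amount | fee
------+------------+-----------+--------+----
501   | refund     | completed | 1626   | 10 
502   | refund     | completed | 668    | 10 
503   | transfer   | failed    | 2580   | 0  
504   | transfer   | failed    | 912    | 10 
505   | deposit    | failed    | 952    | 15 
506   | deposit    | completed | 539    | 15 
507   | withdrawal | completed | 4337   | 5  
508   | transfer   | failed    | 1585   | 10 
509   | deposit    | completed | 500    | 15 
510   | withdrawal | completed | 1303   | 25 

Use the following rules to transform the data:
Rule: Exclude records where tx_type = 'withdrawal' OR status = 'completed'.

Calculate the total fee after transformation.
35

Step 1: Find records where tx_type = 'withdrawal' OR status = 'completed'
Step 2: 6 records match, summing to 80
Step 3: Original sum: 115
Step 4: Remaining sum = 115 - 80 = 35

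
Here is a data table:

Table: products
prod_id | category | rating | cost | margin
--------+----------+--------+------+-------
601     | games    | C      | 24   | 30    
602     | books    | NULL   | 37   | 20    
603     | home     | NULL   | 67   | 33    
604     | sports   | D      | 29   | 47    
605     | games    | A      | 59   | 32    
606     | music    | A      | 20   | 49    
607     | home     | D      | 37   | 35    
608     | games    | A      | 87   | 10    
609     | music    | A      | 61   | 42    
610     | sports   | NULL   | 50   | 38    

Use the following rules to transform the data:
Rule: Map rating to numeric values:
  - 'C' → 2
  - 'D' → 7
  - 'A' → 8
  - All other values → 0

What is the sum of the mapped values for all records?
48

Step 1: Apply mapping to each record
Step 2: Count by status:
  'C': 1 records × 2 = 2
  'D': 2 records × 7 = 14
  'A': 4 records × 8 = 32
Step 3: Sum all mapped values = 48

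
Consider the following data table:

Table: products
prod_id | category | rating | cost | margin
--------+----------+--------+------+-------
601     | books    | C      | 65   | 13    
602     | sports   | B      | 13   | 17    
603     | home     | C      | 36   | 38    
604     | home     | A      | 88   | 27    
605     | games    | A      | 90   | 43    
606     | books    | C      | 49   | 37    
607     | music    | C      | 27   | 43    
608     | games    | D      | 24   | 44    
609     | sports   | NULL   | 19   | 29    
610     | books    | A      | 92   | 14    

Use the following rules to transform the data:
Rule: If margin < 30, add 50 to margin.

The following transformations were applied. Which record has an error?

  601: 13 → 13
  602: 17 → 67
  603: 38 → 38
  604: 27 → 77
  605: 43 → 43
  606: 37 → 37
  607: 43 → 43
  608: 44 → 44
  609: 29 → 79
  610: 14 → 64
Record 601 has an error. The correct transformed value should be 63, not 13.

Step 1: Check each record against the rule
Step 2: Record 601 has margin = 13
Step 3: Since 13 < 30, the bonus should have been applied
Step 4: Correct value = 63, but claimed value = 13
Conclusion: Record 601 has the error.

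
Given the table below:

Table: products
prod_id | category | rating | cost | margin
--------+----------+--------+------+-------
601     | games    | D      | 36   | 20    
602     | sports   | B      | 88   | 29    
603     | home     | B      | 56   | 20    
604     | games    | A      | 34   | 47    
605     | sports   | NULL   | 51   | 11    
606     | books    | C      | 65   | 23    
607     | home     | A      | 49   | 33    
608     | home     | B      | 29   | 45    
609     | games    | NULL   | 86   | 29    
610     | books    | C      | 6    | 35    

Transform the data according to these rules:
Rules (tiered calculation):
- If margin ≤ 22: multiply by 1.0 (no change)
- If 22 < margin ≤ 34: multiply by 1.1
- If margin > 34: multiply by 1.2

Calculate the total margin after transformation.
328.8

Step 1: Tier 1 (margin ≤ 22): 3 records, sum = 51 × 1.0 = 51.0
Step 2: Tier 2 (22 < margin ≤ 34): 4 records, sum = 114 × 1.1 = 125.4
Step 3: Tier 3 (margin > 34): 3 records, sum = 127 × 1.2 = 152.4
Step 4: Final sum = 51.0 + 125.4 + 152.4 = 328.8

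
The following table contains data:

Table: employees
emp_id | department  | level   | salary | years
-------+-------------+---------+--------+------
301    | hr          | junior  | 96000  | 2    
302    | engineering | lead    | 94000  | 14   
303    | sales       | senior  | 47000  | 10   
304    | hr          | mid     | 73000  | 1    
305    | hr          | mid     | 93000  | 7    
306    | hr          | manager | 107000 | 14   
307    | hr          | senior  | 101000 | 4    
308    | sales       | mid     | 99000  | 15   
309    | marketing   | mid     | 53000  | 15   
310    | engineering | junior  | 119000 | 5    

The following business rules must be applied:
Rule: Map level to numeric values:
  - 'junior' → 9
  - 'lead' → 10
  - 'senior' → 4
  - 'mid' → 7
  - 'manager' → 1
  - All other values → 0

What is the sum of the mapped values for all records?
65

Step 1: Apply mapping to each record
Step 2: Count by status:
  'junior': 2 records × 9 = 18
  'lead': 1 records × 10 = 10
  'senior': 2 records × 4 = 8
  'mid': 4 records × 7 = 28
  'manager': 1 records × 1 = 1
Step 3: Sum all mapped values = 65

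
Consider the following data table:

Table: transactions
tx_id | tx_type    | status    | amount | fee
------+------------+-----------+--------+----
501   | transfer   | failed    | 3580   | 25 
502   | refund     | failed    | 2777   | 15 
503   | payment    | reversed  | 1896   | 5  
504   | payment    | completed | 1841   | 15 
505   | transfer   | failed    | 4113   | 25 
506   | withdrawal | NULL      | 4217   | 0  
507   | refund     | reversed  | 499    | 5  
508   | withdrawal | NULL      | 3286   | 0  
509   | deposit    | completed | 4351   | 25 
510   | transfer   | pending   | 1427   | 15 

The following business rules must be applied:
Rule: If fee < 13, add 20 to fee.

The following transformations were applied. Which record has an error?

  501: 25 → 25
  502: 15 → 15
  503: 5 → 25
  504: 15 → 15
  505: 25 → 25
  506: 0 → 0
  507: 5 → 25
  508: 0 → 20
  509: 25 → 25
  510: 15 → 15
Record 506 has an error. The correct transformed value should be 20, not 0.

Step 1: Check each record against the rule
Step 2: Record 506 has fee = 0
Step 3: Since 0 < 13, the bonus should have been applied
Step 4: Correct value = 20, but claimed value = 0
Conclusion: Record 506 has the error.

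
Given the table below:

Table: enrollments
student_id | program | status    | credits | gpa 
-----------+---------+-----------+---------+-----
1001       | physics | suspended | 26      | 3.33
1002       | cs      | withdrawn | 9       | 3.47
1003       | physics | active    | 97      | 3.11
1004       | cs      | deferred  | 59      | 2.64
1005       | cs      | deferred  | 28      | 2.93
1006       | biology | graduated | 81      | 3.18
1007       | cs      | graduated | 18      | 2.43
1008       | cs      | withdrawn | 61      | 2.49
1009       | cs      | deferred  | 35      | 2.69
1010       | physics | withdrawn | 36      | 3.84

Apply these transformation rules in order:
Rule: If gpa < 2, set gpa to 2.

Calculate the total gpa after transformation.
30.11

Step 1: 0 records have gpa < 2
Step 2: These records originally summed to 0
Step 3: After setting to minimum: 0 × 2 = 0
Step 4: Unaffected records sum: 30.11
Step 5: Final sum = 0 + 30.11 = 30.11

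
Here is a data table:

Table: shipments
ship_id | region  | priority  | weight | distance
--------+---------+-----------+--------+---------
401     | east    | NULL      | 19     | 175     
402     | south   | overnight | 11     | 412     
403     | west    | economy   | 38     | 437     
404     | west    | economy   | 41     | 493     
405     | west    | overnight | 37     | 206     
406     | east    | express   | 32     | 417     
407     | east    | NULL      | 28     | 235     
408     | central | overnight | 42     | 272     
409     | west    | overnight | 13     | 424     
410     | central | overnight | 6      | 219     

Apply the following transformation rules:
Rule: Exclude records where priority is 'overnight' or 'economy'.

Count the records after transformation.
3

Step 1: Count records to exclude
  - 5 (overnight) + 2 (economy) = 7 records
Step 2: Total records: 10
Step 3: Remaining = 10 - 7 = 3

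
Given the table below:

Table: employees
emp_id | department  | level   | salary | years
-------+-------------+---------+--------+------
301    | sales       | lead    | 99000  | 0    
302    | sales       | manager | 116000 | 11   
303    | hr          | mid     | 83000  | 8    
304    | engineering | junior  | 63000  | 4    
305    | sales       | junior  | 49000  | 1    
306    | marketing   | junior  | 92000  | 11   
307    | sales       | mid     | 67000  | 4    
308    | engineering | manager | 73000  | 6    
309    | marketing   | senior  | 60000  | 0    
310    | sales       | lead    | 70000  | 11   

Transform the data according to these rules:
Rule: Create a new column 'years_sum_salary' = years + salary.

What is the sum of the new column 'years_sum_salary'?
772056

Step 1: For each record, compute years + salary
Example calculations:
  0 + 99000 = 99000
  11 + 116000 = 116011
  8 + 83000 = 83008
  ...
Step 2: Sum all derived values
Step 3: Total = 772056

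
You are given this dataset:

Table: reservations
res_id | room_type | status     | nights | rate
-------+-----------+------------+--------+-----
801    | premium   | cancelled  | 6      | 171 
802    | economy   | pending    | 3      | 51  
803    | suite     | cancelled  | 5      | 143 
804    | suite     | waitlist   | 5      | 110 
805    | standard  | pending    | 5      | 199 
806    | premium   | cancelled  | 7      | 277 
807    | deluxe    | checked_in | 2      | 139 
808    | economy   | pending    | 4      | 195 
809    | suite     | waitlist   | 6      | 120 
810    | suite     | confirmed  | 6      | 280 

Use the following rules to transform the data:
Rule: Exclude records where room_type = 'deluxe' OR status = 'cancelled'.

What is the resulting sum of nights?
29

Step 1: Find records where room_type = 'deluxe' OR status = 'cancelled'
Step 2: 4 records match, summing to 20
Step 3: Original sum: 49
Step 4: Remaining sum = 49 - 20 = 29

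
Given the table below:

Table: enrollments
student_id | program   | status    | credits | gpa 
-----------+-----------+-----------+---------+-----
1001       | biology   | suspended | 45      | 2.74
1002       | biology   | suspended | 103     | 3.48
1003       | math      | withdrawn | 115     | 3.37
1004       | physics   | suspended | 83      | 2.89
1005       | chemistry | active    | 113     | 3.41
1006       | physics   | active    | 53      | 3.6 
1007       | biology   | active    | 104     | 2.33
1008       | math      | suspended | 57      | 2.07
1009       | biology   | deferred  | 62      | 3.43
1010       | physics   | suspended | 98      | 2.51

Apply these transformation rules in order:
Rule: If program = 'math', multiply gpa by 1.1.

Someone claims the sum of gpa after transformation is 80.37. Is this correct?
No, the correct result is 30.37.

Step 1: Calculate the correct sum after transformation
Step 2: Apply multiplier 1.1 to records where program = 'math'
Step 3: Correct result = 30.37
Step 4: Claimed result = 80.37
Step 5: 30.37 ≠ 80.37
Conclusion: The claimed result is incorrect. The correct answer is 30.37.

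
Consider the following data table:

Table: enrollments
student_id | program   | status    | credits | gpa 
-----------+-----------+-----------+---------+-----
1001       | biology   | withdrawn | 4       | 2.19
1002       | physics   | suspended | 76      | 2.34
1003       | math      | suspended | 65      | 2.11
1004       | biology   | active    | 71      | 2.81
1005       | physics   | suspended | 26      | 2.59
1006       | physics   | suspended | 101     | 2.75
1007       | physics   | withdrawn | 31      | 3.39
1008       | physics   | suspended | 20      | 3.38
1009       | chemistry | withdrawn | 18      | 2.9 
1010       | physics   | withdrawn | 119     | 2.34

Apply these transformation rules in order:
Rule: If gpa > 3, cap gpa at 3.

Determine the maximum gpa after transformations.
3

Step 1: Original maximum gpa = 3.39
Step 2: Apply cap at 3
Step 3: 2 records had gpa > 3 and were capped
Step 4: Maximum after transformation = 3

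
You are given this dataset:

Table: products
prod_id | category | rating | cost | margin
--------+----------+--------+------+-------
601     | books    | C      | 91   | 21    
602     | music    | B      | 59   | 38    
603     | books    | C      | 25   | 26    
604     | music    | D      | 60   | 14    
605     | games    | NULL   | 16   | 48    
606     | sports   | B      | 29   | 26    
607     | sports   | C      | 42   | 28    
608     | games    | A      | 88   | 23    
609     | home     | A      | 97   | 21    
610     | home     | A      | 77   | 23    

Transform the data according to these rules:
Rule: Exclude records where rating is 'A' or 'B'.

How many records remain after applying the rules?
5

Step 1: Count records to exclude
  - 3 (A) + 2 (B) = 5 records
Step 2: Total records: 10
Step 3: Remaining = 10 - 5 = 5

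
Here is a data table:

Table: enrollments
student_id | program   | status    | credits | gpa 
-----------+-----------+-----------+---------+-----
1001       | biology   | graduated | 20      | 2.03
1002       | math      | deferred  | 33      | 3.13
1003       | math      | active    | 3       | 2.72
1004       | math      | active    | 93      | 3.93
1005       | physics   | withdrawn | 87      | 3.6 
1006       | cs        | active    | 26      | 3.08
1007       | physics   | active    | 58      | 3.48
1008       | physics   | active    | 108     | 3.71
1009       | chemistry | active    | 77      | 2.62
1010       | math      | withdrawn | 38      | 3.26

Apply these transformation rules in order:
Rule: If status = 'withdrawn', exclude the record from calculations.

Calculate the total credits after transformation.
418

Step 1: Identify records where status = 'withdrawn'
Step 2: The excluded records sum to 125
Step 3: Original total credits = 543
Step 4: Remaining total = 543 - 125 = 418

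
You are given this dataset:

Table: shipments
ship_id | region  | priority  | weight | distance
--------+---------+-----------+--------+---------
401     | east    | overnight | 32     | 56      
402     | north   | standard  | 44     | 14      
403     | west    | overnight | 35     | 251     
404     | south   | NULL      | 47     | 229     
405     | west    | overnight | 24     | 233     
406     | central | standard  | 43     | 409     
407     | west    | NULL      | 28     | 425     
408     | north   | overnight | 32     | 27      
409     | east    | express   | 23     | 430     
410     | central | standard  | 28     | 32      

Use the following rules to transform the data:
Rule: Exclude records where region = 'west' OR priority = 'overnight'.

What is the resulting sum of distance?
1114

Step 1: Find records where region = 'west' OR priority = 'overnight'
Step 2: 5 records match, summing to 992
Step 3: Original sum: 2106
Step 4: Remaining sum = 2106 - 992 = 1114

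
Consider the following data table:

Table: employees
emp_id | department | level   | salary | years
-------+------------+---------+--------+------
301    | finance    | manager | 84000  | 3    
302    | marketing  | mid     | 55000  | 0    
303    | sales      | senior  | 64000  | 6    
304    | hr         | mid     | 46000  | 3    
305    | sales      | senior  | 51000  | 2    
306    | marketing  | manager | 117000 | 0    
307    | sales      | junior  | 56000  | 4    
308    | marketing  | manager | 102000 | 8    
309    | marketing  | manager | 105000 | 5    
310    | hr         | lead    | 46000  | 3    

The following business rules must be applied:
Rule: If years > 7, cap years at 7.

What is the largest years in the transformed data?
7

Step 1: Original maximum years = 8
Step 2: Apply cap at 7
Step 3: 1 records had years > 7 and were capped
Step 4: Maximum after transformation = 7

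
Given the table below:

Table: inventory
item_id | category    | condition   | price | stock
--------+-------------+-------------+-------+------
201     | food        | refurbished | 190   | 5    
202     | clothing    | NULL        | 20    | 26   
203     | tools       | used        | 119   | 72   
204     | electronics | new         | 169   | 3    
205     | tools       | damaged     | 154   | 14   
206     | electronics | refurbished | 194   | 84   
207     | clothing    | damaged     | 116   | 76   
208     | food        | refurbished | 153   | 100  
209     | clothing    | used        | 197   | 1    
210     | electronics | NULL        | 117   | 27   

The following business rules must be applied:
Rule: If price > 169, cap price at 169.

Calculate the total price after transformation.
1355

Step 1: 3 records have price > 169
Step 2: These records originally summed to 581
Step 3: After capping: 3 × 169 = 507
Step 4: Unaffected records sum: 848
Step 5: Final sum = 507 + 848 = 1355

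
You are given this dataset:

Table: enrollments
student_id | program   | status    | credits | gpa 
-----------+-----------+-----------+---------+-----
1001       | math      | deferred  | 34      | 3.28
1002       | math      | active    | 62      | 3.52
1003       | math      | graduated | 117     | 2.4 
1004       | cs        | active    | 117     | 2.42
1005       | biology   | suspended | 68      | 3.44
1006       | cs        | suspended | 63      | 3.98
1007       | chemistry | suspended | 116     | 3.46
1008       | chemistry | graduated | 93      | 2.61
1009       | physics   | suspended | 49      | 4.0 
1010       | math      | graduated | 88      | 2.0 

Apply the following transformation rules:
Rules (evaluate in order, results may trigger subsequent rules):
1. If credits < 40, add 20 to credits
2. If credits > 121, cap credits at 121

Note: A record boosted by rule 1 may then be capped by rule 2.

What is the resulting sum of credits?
827

Step 1: Apply rule 1 to records with credits < 40
  - 1 records get bonus of 20
  - Of these, 0 records then exceed 121 and get capped
Step 2: Apply rule 2 to records with credits > 121
  - 0 records (original) are capped
Step 3: Calculate final sum = 827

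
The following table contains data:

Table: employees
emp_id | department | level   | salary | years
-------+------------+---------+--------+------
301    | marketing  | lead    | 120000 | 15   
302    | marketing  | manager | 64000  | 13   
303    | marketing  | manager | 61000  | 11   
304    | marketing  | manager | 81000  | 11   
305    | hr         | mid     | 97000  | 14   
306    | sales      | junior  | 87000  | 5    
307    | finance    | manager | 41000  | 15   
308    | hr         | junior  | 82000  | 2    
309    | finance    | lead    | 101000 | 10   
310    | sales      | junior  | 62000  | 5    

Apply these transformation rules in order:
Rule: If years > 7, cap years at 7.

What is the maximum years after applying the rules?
7

Step 1: Original maximum years = 15
Step 2: Apply cap at 7
Step 3: 7 records had years > 7 and were capped
Step 4: Maximum after transformation = 7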